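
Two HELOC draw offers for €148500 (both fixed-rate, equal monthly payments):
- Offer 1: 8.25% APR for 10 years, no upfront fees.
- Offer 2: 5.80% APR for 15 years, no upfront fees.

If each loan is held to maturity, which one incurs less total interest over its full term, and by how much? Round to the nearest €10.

Offer 1: at 8.25% the monthly rate is 0.0068750, so the payment is 148,500 × 0.0068750 / (1 − 1.0068750^−120) = €1,821.39.
Total interest on Offer 1 = 120 × €1,821.39 − €148,500 = €70,066.80.
Offer 2: at 5.80% the monthly rate is 0.0048333, so the payment is 148,500 × 0.0048333 / (1 − 1.0048333^−180) = €1,237.14.
Total interest on Offer 2 = 180 × €1,237.14 − €148,500 = €74,185.20.
Offer 1 is lower by €4,118.40.

Offer 1 by €4,120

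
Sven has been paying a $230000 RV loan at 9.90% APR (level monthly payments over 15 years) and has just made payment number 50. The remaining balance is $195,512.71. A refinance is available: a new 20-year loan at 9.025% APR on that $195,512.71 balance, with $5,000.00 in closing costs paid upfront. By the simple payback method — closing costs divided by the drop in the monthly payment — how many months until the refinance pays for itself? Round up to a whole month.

Current payment = 230,000 × 9.9%/12 / (1 − (1+0.0082500)^−180) = $2,457.54.
Refinanced payment = 195,512.71 × 0.0075208 / (1 − (1+0.0075208)^−240) = $1,762.22.
Monthly savings = $2,457.54 − $1,762.22 = $695.32.
Break-even = $5,000.00 / $695.32 = 7.19 → 8 months.

8 months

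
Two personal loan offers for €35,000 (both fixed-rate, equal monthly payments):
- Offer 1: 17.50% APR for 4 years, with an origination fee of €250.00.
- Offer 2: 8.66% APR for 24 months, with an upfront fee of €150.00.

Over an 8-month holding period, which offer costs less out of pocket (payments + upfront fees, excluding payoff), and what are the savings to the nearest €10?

Offer 1 by €4,500

Offer 1: monthly rate = 17.5%/12 = 0.0145833; payment = 35,000 × 0.0145833 / (1 − (1+0.0145833)^−48) = €1,019.00.
Offer 2: monthly rate = 8.66%/12 = 0.0072167; payment = 35,000 × 0.0072167 / (1 − (1+0.0072167)^−24) = €1,593.51.
Over 8 months: Offer 1 costs 8 × €1,019.00 + €250.00 = €8,402.00; Offer 2 costs 8 × €1,593.51 + €150.00 = €12,898.08.
Offer 1 is cheaper by €12,898.08 − €8,402.00 = €4,496.08.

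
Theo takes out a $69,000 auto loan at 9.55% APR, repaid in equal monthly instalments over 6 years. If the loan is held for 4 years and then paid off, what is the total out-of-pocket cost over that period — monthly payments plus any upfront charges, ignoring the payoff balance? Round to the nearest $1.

Monthly rate = 9.55%/12 = 0.0079583; payment = 69,000 × 0.0079583 / (1 − (1+0.0079583)^−72) = $1,262.68.
Total outlay = 48 × $1,262.68 = $60,608.64.

$60,609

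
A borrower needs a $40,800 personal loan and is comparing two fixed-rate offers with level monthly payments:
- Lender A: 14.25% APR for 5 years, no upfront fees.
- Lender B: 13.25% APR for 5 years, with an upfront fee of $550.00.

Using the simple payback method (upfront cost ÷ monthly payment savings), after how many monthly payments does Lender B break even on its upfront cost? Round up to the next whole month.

Lender A: monthly rate = 14.25%/12 = 0.0118750; payment = 40,800 × 0.0118750 / (1 − (1+0.0118750)^−60) = $954.64.
Lender B: at 13.25% the monthly rate is 0.0110417, so the payment is 40,800 × 0.0110417 / (1 − 1.0110417^−60) = $933.56.
Monthly savings = $954.64 − $933.56 = $21.08.
Break-even = $550.00 / $21.08 = 26.09 → 27 months.

27 months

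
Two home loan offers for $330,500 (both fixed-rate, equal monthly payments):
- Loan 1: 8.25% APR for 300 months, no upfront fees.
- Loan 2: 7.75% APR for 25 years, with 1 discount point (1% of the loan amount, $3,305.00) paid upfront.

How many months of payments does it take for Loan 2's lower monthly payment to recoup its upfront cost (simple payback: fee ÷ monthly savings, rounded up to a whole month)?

31 months

Loan 1: at 8.25% the monthly rate is 0.0068750, so the payment is 330,500 × 0.0068750 / (1 − 1.0068750^−300) = $2,605.83.
Loan 2: at 7.75% the monthly rate is 0.0064583, so the payment is 330,500 × 0.0064583 / (1 − 1.0064583^−300) = $2,496.36.
Monthly savings = $2,605.83 − $2,496.36 = $109.47.
Break-even = $3,305.00 / $109.47 = 30.19 → 31 months.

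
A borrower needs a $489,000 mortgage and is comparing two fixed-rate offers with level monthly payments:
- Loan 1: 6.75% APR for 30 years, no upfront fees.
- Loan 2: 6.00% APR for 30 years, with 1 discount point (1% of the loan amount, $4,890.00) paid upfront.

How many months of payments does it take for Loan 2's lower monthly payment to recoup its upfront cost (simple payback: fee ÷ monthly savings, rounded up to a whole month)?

Loan 1: at 6.75% the monthly rate is 0.0056250, so the payment is 489,000 × 0.0056250 / (1 − 1.0056250^−360) = $3,171.64.
Loan 2: at 6.00% the monthly rate is 0.0050000, so the payment is 489,000 × 0.0050000 / (1 − 1.0050000^−360) = $2,931.80.
Monthly savings = $3,171.64 − $2,931.80 = $239.84.
Break-even = $4,890.00 / $239.84 = 20.39 → 21 months.

21 months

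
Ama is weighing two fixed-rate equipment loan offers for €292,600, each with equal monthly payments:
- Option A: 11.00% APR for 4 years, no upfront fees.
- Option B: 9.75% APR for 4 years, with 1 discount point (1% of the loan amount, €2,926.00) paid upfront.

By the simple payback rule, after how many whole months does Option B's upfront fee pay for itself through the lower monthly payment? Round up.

Option A: monthly rate = 11%/12 = 0.0091667; payment = 292,600 × 0.0091667 / (1 − (1+0.0091667)^−48) = €7,562.40.
Option B: monthly rate = 9.75%/12 = 0.0081250; payment = 292,600 × 0.0081250 / (1 − (1+0.0081250)^−48) = €7,386.01.
Monthly savings = €7,562.40 − €7,386.01 = €176.39.
Break-even = €2,926.00 / €176.39 = 16.59 → 17 months.

17 months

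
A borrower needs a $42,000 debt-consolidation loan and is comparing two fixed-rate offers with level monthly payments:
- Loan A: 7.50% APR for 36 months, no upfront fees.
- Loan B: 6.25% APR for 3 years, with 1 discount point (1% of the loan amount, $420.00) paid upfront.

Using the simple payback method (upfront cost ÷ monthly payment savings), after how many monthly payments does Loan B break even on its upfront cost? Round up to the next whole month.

Loan A: at 7.50% the monthly rate is 0.0062500, so the payment is 42,000 × 0.0062500 / (1 − 1.0062500^−36) = $1,306.46.
Loan B: at 6.25% the monthly rate is 0.0052083, so the payment is 42,000 × 0.0052083 / (1 − 1.0052083^−36) = $1,282.48.
Monthly savings = $1,306.46 − $1,282.48 = $23.98.
Break-even = $420.00 / $23.98 = 17.51 → 18 months.

18 months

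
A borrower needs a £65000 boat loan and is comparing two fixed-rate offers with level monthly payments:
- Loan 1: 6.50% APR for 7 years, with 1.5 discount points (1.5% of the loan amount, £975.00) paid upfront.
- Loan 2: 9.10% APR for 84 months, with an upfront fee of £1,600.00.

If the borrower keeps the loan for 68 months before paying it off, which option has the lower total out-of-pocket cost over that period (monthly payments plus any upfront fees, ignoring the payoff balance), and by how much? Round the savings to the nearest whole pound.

Loan 1 by £6,329

Loan 1: at 6.50% the monthly rate is 0.0054167, so the payment is 65,000 × 0.0054167 / (1 − 1.0054167^−84) = £965.21.
Loan 2: monthly rate = 9.1%/12 = 0.0075833; payment = 65,000 × 0.0075833 / (1 − (1+0.0075833)^−84) = £1,049.09.
Over 68 months: Loan 1 costs 68 × £965.21 + £975.00 = £66,609.28; Loan 2 costs 68 × £1,049.09 + £1,600.00 = £72,938.12.
Loan 1 is cheaper by £72,938.12 − £66,609.28 = £6,328.84.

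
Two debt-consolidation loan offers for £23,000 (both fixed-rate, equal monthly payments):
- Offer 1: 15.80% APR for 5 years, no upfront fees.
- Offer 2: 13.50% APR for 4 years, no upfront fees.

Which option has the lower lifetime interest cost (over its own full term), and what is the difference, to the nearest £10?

Offer 1: monthly rate = 15.8%/12 = 0.0131667; payment = 23,000 × 0.0131667 / (1 − (1+0.0131667)^−60) = £556.87.
Total interest on Offer 1 = 60 × £556.87 − £23,000 = £10,412.20.
Offer 2: monthly rate = 13.5%/12 = 0.0112500; payment = 23,000 × 0.0112500 / (1 − (1+0.0112500)^−48) = £622.76.
Total interest on Offer 2 = 48 × £622.76 − £23,000 = £6,892.48.
Offer 2 is lower by £3,519.72.

Offer 2 by £3,520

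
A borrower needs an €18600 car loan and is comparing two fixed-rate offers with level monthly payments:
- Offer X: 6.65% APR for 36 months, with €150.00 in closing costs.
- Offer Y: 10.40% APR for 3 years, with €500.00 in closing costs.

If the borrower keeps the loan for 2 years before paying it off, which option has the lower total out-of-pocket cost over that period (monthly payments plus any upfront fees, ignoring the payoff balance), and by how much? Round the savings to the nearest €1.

Offer X by €1,126

Offer X: monthly rate = 6.65%/12 = 0.0055417; payment = 18,600 × 0.0055417 / (1 − (1+0.0055417)^−36) = €571.34.
Offer Y: at 10.40% the monthly rate is 0.0086667, so the payment is 18,600 × 0.0086667 / (1 − 1.0086667^−36) = €603.67.
Over 24 months: Offer X costs 24 × €571.34 + €150.00 = €13,862.16; Offer Y costs 24 × €603.67 + €500.00 = €14,988.08.
Offer X is cheaper by €14,988.08 − €13,862.16 = €1,125.92.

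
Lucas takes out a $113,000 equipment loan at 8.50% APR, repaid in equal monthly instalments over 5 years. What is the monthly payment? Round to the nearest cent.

$2,318.37

At 8.50% the monthly rate is 0.0070833, so the payment is 113,000 × 0.0070833 / (1 − 1.0070833^−60) = $2,318.37.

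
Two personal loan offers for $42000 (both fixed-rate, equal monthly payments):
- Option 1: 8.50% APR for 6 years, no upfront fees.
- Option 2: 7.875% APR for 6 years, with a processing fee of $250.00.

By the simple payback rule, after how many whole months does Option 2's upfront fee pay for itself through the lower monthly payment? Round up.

20 months

Option 1: at 8.50% the monthly rate is 0.0070833, so the payment is 42,000 × 0.0070833 / (1 − 1.0070833^−72) = $746.69.
Option 2: monthly rate = 7.875%/12 = 0.0065625; payment = 42,000 × 0.0065625 / (1 − (1+0.0065625)^−72) = $733.84.
Monthly savings = $746.69 − $733.84 = $12.85.
Break-even = $250.00 / $12.85 = 19.46 → 20 months.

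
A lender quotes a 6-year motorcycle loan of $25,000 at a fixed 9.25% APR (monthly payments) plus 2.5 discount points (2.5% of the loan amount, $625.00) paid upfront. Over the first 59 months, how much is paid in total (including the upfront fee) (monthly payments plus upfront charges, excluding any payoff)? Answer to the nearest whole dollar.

$27,396

Monthly rate = 9.25%/12 = 0.0077083; payment = 25,000 × 0.0077083 / (1 − (1+0.0077083)^−72) = $453.75.
Total outlay = 59 × $453.75 + $625.00 = $27,396.25.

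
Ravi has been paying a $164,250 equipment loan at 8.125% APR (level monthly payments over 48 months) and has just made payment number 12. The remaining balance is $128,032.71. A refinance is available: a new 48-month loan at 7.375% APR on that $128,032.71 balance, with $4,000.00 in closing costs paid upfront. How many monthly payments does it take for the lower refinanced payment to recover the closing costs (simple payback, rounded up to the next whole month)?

Current payment = 164,250 × 8.125%/12 / (1 − (1+0.0067708)^−48) = $4,019.47.
Refinanced payment = 128,032.71 × 0.0061458 / (1 − (1+0.0061458)^−48) = $3,088.23.
Monthly savings = $4,019.47 − $3,088.23 = $931.24.
Break-even = $4,000.00 / $931.24 = 4.30 → 5 months.

5 months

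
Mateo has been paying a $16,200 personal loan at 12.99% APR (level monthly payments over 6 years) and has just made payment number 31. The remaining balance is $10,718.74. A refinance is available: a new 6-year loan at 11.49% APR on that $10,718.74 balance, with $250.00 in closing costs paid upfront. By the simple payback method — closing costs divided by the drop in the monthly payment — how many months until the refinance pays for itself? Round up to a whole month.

Current payment = 16,200 × 12.99%/12 / (1 − (1+0.0108250)^−72) = $325.12.
Refinanced payment = 10,718.74 × 0.0095750 / (1 − (1+0.0095750)^−72) = $206.72.
Monthly savings = $325.12 − $206.72 = $118.40.
Break-even = $250.00 / $118.40 = 2.11 → 3 months.

3 months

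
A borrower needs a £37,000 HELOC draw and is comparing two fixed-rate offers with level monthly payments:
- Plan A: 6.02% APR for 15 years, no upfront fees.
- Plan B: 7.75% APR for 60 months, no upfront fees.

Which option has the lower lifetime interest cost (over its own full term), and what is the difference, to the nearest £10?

Plan B by £11,520

Plan A: at 6.02% the monthly rate is 0.0050167, so the payment is 37,000 × 0.0050167 / (1 − 1.0050167^−180) = £312.63.
Total interest on Plan A = 180 × £312.63 − £37,000 = £19,273.40.
Plan B: monthly rate = 7.75%/12 = 0.0064583; payment = 37,000 × 0.0064583 / (1 − (1+0.0064583)^−60) = £745.81.
Total interest on Plan B = 60 × £745.81 − £37,000 = £7,748.60.
Plan B is lower by £11,524.80.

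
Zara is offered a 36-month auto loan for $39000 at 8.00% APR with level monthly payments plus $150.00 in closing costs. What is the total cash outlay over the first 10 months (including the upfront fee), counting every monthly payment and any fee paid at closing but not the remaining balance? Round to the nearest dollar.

At 8.00% the monthly rate is 0.0066667, so the payment is 39,000 × 0.0066667 / (1 − 1.0066667^−36) = $1,222.12.
Total outlay = 10 × $1,222.12 + $150.00 = $12,371.20.

$12,371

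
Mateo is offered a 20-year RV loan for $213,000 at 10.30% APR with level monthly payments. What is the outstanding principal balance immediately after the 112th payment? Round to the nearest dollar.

$162,574

With monthly rate i = 10.3%/12 = 0.0085833, the balance after k of n payments is P · [(1+i)^n − (1+i)^k] / [(1+i)^n − 1].
(1+0.0085833)^240 = 7.77730154 and (1+0.0085833)^112 = 2.60447487, so the balance is 213,000 × (7.77730154 − 2.60447487) / (7.77730154 − 1) = $162,573.86.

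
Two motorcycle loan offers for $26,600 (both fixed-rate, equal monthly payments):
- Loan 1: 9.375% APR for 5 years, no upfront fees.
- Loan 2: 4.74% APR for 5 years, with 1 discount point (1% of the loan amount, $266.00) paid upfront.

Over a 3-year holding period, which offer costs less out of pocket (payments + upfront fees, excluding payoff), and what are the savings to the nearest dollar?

Loan 2 by $1,830

Loan 1: monthly rate = 9.375%/12 = 0.0078125; payment = 26,600 × 0.0078125 / (1 − (1+0.0078125)^−60) = $557.03.
Loan 2: at 4.74% the monthly rate is 0.0039500, so the payment is 26,600 × 0.0039500 / (1 − 1.0039500^−60) = $498.81.
Over 36 months: Loan 1 costs 36 × $557.03 = $20,053.08; Loan 2 costs 36 × $498.81 + $266.00 = $18,223.16.
Loan 2 is cheaper by $20,053.08 − $18,223.16 = $1,829.92.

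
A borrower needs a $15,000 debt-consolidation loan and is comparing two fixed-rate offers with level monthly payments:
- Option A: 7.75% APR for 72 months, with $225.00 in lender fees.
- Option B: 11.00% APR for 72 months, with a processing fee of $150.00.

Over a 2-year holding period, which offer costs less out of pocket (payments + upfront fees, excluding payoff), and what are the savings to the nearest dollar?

Option A: at 7.75% the monthly rate is 0.0064583, so the payment is 15,000 × 0.0064583 / (1 − 1.0064583^−72) = $261.17.
Option B: monthly rate = 11%/12 = 0.0091667; payment = 15,000 × 0.0091667 / (1 − (1+0.0091667)^−72) = $285.51.
Over 24 months: Option A costs 24 × $261.17 + $225.00 = $6,493.08; Option B costs 24 × $285.51 + $150.00 = $7,002.24.
Option A is cheaper by $7,002.24 − $6,493.08 = $509.16.

Option A by $509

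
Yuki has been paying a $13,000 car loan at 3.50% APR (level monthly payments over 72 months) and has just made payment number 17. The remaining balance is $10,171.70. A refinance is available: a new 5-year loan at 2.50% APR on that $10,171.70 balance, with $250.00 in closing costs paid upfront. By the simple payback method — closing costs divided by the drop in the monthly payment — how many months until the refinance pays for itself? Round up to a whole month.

Current payment = 13,000 × 3.5%/12 / (1 − (1+0.0029167)^−72) = $200.44.
Refinanced payment = 10,171.70 × 0.0020833 / (1 − (1+0.0020833)^−60) = $180.52.
Monthly savings = $200.44 − $180.52 = $19.92.
Break-even = $250.00 / $19.92 = 12.55 → 13 months.

13 months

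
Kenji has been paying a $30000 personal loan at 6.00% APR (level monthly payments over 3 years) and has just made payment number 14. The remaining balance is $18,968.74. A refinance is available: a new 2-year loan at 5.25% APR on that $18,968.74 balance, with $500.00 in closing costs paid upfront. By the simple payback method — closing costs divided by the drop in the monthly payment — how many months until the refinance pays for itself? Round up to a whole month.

7 months

Current payment = 30,000 × 6%/12 / (1 − (1+0.0050000)^−36) = $912.66.
Refinanced payment = 18,968.74 × 0.0043750 / (1 − (1+0.0043750)^−24) = $834.31.
Monthly savings = $912.66 − $834.31 = $78.35.
Break-even = $500.00 / $78.35 = 6.38 → 7 months.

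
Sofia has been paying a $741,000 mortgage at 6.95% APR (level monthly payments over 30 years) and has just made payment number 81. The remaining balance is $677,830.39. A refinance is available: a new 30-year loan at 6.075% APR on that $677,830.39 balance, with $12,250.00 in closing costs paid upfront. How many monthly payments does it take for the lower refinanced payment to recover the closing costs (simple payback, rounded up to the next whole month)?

16 months

Current payment = 741,000 × 6.95%/12 / (1 − (1+0.0057917)^−360) = $4,905.03.
Refinanced payment = 677,830.39 × 0.0050625 / (1 − (1+0.0050625)^−360) = $4,096.68.
Monthly savings = $4,905.03 − $4,096.68 = $808.35.
Break-even = $12,250.00 / $808.35 = 15.15 → 16 months.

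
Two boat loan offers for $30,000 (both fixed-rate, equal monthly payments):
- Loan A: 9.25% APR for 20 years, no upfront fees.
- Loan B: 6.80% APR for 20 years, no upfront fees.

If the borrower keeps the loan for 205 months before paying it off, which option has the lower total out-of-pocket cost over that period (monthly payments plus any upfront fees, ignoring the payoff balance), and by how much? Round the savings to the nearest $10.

Loan B by $9,380

Loan A: monthly rate = 9.25%/12 = 0.0077083; payment = 30,000 × 0.0077083 / (1 − (1+0.0077083)^−240) = $274.76.
Loan B: at 6.80% the monthly rate is 0.0056667, so the payment is 30,000 × 0.0056667 / (1 − 1.0056667^−240) = $229.00.
Over 205 months: Loan A costs 205 × $274.76 = $56,325.80; Loan B costs 205 × $229.00 = $46,945.00.
Loan B is cheaper by $56,325.80 − $46,945.00 = $9,380.80.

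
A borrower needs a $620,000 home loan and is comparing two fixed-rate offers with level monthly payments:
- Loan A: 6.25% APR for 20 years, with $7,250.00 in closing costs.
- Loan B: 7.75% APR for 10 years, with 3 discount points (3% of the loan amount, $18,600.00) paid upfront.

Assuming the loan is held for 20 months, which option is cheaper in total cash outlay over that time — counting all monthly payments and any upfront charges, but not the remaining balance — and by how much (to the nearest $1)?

Loan A: at 6.25% the monthly rate is 0.0052083, so the payment is 620,000 × 0.0052083 / (1 − 1.0052083^−240) = $4,531.75.
Loan B: monthly rate = 7.75%/12 = 0.0064583; payment = 620,000 × 0.0064583 / (1 − (1+0.0064583)^−120) = $7,440.66.
Over 20 months: Loan A costs 20 × $4,531.75 + $7,250.00 = $97,885.00; Loan B costs 20 × $7,440.66 + $18,600.00 = $167,413.20.
Loan A is cheaper by $167,413.20 − $97,885.00 = $69,528.20.

Loan A by $69,528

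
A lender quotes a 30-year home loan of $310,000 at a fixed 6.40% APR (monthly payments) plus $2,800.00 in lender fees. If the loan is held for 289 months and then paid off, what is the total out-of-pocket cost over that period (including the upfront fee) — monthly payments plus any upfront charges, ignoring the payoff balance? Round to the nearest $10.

At 6.40% the monthly rate is 0.0053333, so the payment is 310,000 × 0.0053333 / (1 − 1.0053333^−360) = $1,939.07.
Total outlay = 289 × $1,939.07 + $2,800.00 = $563,191.23.

$563,190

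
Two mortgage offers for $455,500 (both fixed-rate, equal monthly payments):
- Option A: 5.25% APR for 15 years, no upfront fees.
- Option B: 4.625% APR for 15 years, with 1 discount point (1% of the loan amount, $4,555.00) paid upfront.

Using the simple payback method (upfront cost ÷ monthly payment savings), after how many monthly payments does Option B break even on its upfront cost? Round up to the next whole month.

Option A: at 5.25% the monthly rate is 0.0043750, so the payment is 455,500 × 0.0043750 / (1 − 1.0043750^−180) = $3,661.66.
Option B: monthly rate = 4.625%/12 = 0.0038542; payment = 455,500 × 0.0038542 / (1 − (1+0.0038542)^−180) = $3,513.71.
Monthly savings = $3,661.66 − $3,513.71 = $147.95.
Break-even = $4,555.00 / $147.95 = 30.79 → 31 months.

31 months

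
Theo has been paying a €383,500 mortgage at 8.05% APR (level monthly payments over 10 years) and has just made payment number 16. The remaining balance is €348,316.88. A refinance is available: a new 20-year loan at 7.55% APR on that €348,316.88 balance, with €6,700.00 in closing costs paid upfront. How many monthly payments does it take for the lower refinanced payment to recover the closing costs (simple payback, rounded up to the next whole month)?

Current payment = 383,500 × 8.05%/12 / (1 − (1+0.0067083)^−120) = €4,663.05.
Refinanced payment = 348,316.88 × 0.0062917 / (1 − (1+0.0062917)^−240) = €2,816.68.
Monthly savings = €4,663.05 − €2,816.68 = €1,846.37.
Break-even = €6,700.00 / €1,846.37 = 3.63 → 4 months.

4 months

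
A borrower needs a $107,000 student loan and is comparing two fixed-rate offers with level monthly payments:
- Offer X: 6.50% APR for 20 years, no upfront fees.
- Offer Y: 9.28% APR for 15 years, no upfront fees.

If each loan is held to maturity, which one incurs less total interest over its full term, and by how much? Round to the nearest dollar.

Offer X: at 6.50% the monthly rate is 0.0054167, so the payment is 107,000 × 0.0054167 / (1 − 1.0054167^−240) = $797.76.
Total interest on Offer X = 240 × $797.76 − $107,000 = $84,462.40.
Offer Y: monthly rate = 9.28%/12 = 0.0077333; payment = 107,000 × 0.0077333 / (1 − (1+0.0077333)^−180) = $1,103.16.
Total interest on Offer Y = 180 × $1,103.16 − $107,000 = $91,568.80.
Offer X is lower by $7,106.40.

Offer X by $7,106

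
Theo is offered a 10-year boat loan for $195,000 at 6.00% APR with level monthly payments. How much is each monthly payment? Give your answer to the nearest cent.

Monthly rate = 6%/12 = 0.0050000; payment = 195,000 × 0.0050000 / (1 − (1+0.0050000)^−120) = $2,164.90.

$2,164.90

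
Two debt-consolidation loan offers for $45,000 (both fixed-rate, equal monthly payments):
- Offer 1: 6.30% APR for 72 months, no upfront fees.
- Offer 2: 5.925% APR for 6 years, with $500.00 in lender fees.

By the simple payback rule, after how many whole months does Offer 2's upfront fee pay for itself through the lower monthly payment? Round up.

Offer 1: monthly rate = 6.3%/12 = 0.0052500; payment = 45,000 × 0.0052500 / (1 − (1+0.0052500)^−72) = $752.17.
Offer 2: at 5.925% the monthly rate is 0.0049375, so the payment is 45,000 × 0.0049375 / (1 − 1.0049375^−72) = $744.19.
Monthly savings = $752.17 − $744.19 = $7.98.
Break-even = $500.00 / $7.98 = 62.66 → 63 months.

63 months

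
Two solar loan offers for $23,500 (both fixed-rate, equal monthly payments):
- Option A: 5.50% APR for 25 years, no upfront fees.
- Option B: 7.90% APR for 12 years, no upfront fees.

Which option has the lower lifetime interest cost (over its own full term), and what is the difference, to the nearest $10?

Option A: monthly rate = 5.5%/12 = 0.0045833; payment = 23,500 × 0.0045833 / (1 − (1+0.0045833)^−300) = $144.31.
Total interest on Option A = 300 × $144.31 − $23,500 = $19,793.00.
Option B: monthly rate = 7.9%/12 = 0.0065833; payment = 23,500 × 0.0065833 / (1 − (1+0.0065833)^−144) = $253.09.
Total interest on Option B = 144 × $253.09 − $23,500 = $12,944.96.
Option B is lower by $6,848.04.

Option B by $6,850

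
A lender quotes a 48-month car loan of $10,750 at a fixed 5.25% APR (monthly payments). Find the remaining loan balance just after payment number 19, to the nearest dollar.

$6,762

With monthly rate i = 5.25%/12 = 0.0043750, the balance after k of n payments is P · [(1+i)^n − (1+i)^k] / [(1+i)^n − 1].
(1+0.0043750)^48 = 1.23311312 and (1+0.0043750)^19 = 1.08648063, so the balance is 10,750 × (1.23311312 − 1.08648063) / (1.23311312 − 1) = $6,761.95.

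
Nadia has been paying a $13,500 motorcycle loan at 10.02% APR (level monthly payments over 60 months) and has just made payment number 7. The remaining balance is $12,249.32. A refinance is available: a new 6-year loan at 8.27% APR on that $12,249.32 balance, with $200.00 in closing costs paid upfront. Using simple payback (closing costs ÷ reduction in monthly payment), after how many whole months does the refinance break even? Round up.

Current payment = 13,500 × 10.02%/12 / (1 − (1+0.0083500)^−60) = $286.97.
Refinanced payment = 12,249.32 × 0.0068917 / (1 − (1+0.0068917)^−72) = $216.39.
Monthly savings = $286.97 − $216.39 = $70.58.
Break-even = $200.00 / $70.58 = 2.83 → 3 months.

3 months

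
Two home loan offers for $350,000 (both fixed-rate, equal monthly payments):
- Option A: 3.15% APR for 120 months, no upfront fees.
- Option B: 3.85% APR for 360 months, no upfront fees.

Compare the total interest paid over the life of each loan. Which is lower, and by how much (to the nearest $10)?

Option A: at 3.15% the monthly rate is 0.0026250, so the payment is 350,000 × 0.0026250 / (1 − 1.0026250^−120) = $3,403.91.
Total interest on Option A = 120 × $3,403.91 − $350,000 = $58,469.20.
Option B: monthly rate = 3.85%/12 = 0.0032083; payment = 350,000 × 0.0032083 / (1 − (1+0.0032083)^−360) = $1,640.83.
Total interest on Option B = 360 × $1,640.83 − $350,000 = $240,698.80.
Option A is lower by $182,229.60.

Option A by $182,230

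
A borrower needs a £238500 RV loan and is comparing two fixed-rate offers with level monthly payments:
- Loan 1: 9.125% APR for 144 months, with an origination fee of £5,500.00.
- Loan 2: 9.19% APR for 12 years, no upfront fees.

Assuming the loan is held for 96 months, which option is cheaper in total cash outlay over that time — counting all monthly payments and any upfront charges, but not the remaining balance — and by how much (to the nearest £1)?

Loan 2 by £4,658

Loan 1: at 9.125% the monthly rate is 0.0076042, so the payment is 238,500 × 0.0076042 / (1 − 1.0076042^−144) = £2,731.02.
Loan 2: monthly rate = 9.19%/12 = 0.0076583; payment = 238,500 × 0.0076583 / (1 − (1+0.0076583)^−144) = £2,739.79.
Over 96 months: Loan 1 costs 96 × £2,731.02 + £5,500.00 = £267,677.92; Loan 2 costs 96 × £2,739.79 = £263,019.84.
Loan 2 is cheaper by £267,677.92 − £263,019.84 = £4,658.08.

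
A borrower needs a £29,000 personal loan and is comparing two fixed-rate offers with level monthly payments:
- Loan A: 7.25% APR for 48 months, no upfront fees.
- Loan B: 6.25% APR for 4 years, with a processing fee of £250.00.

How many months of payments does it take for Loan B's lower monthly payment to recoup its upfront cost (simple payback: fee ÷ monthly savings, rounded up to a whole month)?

19 months

Loan A: monthly rate = 7.25%/12 = 0.0060417; payment = 29,000 × 0.0060417 / (1 − (1+0.0060417)^−48) = £697.81.
Loan B: monthly rate = 6.25%/12 = 0.0052083; payment = 29,000 × 0.0052083 / (1 − (1+0.0052083)^−48) = £684.39.
Monthly savings = £697.81 − £684.39 = £13.42.
Break-even = £250.00 / £13.42 = 18.63 → 19 months.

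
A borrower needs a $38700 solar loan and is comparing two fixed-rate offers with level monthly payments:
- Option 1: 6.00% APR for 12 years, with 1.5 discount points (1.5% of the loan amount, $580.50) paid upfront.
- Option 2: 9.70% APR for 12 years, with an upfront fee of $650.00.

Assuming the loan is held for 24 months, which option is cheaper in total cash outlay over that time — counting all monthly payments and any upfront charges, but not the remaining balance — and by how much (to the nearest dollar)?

Option 1: monthly rate = 6%/12 = 0.0050000; payment = 38,700 × 0.0050000 / (1 − (1+0.0050000)^−144) = $377.65.
Option 2: at 9.70% the monthly rate is 0.0080833, so the payment is 38,700 × 0.0080833 / (1 − 1.0080833^−144) = $455.81.
Over 24 months: Option 1 costs 24 × $377.65 + $580.50 = $9,644.10; Option 2 costs 24 × $455.81 + $650.00 = $11,589.44.
Option 1 is cheaper by $11,589.44 − $9,644.10 = $1,945.34.

Option 1 by $1,945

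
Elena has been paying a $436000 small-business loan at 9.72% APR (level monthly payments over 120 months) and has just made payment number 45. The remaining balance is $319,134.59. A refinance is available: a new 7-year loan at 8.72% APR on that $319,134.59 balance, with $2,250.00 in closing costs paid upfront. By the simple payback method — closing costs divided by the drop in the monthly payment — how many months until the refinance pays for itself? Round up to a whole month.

4 months

Current payment = 436,000 × 9.72%/12 / (1 − (1+0.0081000)^−120) = $5,694.38.
Refinanced payment = 319,134.59 × 0.0072667 / (1 − (1+0.0072667)^−84) = $5,089.35.
Monthly savings = $5,694.38 − $5,089.35 = $605.03.
Break-even = $2,250.00 / $605.03 = 3.72 → 4 months.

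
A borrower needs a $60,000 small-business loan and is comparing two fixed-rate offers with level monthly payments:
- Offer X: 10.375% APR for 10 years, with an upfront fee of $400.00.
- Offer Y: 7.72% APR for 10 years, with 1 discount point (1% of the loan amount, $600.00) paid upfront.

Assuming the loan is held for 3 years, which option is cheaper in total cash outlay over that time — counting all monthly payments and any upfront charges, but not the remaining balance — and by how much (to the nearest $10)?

Offer Y by $2,910

Offer X: at 10.375% the monthly rate is 0.0086458, so the payment is 60,000 × 0.0086458 / (1 − 1.0086458^−120) = $805.42.
Offer Y: at 7.72% the monthly rate is 0.0064333, so the payment is 60,000 × 0.0064333 / (1 − 1.0064333^−120) = $719.12.
Over 36 months: Offer X costs 36 × $805.42 + $400.00 = $29,395.12; Offer Y costs 36 × $719.12 + $600.00 = $26,488.32.
Offer Y is cheaper by $29,395.12 − $26,488.32 = $2,906.80.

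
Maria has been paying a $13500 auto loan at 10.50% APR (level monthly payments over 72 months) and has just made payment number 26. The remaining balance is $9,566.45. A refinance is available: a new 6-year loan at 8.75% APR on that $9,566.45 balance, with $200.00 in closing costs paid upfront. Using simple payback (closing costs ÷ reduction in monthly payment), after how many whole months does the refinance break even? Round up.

3 months

Current payment = 13,500 × 10.5%/12 / (1 − (1+0.0087500)^−72) = $253.52.
Refinanced payment = 9,566.45 × 0.0072917 / (1 − (1+0.0072917)^−72) = $171.26.
Monthly savings = $253.52 − $171.26 = $82.26.
Break-even = $200.00 / $82.26 = 2.43 → 3 months.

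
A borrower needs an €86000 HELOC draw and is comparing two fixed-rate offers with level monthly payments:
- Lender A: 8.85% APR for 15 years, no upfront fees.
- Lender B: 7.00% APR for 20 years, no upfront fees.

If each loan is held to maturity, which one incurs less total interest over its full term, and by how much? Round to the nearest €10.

Lender A: monthly rate = 8.85%/12 = 0.0073750; payment = 86,000 × 0.0073750 / (1 − (1+0.0073750)^−180) = €864.61.
Total interest on Lender A = 180 × €864.61 − €86,000 = €69,629.80.
Lender B: at 7.00% the monthly rate is 0.0058333, so the payment is 86,000 × 0.0058333 / (1 − 1.0058333^−240) = €666.76.
Total interest on Lender B = 240 × €666.76 − €86,000 = €74,022.40.
Lender A is lower by €4,392.60.

Lender A by €4,390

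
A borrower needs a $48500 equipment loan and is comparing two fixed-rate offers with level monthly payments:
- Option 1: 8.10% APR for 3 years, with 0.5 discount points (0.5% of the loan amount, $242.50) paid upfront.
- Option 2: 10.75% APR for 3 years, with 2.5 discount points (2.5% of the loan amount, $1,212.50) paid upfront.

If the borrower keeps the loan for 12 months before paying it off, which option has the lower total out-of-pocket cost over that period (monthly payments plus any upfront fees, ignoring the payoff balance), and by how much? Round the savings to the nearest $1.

Option 1: monthly rate = 8.1%/12 = 0.0067500; payment = 48,500 × 0.0067500 / (1 − (1+0.0067500)^−36) = $1,522.05.
Option 2: at 10.75% the monthly rate is 0.0089583, so the payment is 48,500 × 0.0089583 / (1 − 1.0089583^−36) = $1,582.09.
Over 12 months: Option 1 costs 12 × $1,522.05 + $242.50 = $18,507.10; Option 2 costs 12 × $1,582.09 + $1,212.50 = $20,197.58.
Option 1 is cheaper by $20,197.58 − $18,507.10 = $1,690.48.

Option 1 by $1,690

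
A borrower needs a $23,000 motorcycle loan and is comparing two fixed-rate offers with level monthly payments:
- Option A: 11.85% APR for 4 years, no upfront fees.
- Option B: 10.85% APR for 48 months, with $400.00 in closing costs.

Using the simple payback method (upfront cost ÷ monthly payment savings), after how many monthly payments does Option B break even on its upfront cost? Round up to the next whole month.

Option A: monthly rate = 11.85%/12 = 0.0098750; payment = 23,000 × 0.0098750 / (1 − (1+0.0098750)^−48) = $603.99.
Option B: monthly rate = 10.85%/12 = 0.0090417; payment = 23,000 × 0.0090417 / (1 − (1+0.0090417)^−48) = $592.77.
Monthly savings = $603.99 − $592.77 = $11.22.
Break-even = $400.00 / $11.22 = 35.65 → 36 months.

36 months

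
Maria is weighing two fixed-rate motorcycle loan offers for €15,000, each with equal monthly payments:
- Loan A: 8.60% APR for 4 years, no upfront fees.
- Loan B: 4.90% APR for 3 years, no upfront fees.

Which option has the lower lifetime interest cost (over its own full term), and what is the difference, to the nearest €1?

Loan B by €1,621

Loan A: at 8.60% the monthly rate is 0.0071667, so the payment is 15,000 × 0.0071667 / (1 − 1.0071667^−48) = €370.43.
Total interest on Loan A = 48 × €370.43 − €15,000 = €2,780.64.
Loan B: monthly rate = 4.9%/12 = 0.0040833; payment = 15,000 × 0.0040833 / (1 − (1+0.0040833)^−36) = €448.89.
Total interest on Loan B = 36 × €448.89 − €15,000 = €1,160.04.
Loan B is lower by €1,620.60.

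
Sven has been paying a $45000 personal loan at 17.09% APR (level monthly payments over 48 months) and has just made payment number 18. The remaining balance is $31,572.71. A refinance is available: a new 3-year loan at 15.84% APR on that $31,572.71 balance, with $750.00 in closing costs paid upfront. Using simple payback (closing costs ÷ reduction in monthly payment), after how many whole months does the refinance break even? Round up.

Current payment = 45,000 × 17.09%/12 / (1 − (1+0.0142417)^−48) = $1,300.57.
Refinanced payment = 31,572.71 × 0.0132000 / (1 − (1+0.0132000)^−36) = $1,107.51.
Monthly savings = $1,300.57 − $1,107.51 = $193.06.
Break-even = $750.00 / $193.06 = 3.88 → 4 months.

4 months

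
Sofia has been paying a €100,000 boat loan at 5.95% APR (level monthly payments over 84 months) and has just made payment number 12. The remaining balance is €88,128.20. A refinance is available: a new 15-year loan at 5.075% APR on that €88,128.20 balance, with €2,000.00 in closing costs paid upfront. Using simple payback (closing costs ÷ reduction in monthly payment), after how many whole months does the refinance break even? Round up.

3 months

Current payment = 100,000 × 5.95%/12 / (1 − (1+0.0049583)^−84) = €1,458.46.
Refinanced payment = 88,128.20 × 0.0042292 / (1 − (1+0.0042292)^−180) = €700.36.
Monthly savings = €1,458.46 − €700.36 = €758.10.
Break-even = €2,000.00 / €758.10 = 2.64 → 3 months.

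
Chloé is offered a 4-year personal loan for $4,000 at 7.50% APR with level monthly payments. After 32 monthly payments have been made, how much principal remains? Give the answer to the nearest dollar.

$1,468

With monthly rate i = 7.5%/12 = 0.0062500, the balance after k of n payments is P · [(1+i)^n − (1+i)^k] / [(1+i)^n − 1].
(1+0.0062500)^48 = 1.34859915 and (1+0.0062500)^32 = 1.22064278, so the balance is 4,000 × (1.34859915 − 1.22064278) / (1.34859915 − 1) = $1,468.23.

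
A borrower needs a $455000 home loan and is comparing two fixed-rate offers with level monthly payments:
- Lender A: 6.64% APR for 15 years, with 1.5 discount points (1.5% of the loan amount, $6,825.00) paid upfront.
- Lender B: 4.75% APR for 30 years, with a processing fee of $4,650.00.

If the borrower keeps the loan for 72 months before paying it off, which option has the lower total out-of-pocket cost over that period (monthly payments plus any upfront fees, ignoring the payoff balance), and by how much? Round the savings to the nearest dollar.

Lender A: monthly rate = 6.64%/12 = 0.0055333; payment = 455,000 × 0.0055333 / (1 − (1+0.0055333)^−180) = $3,998.64.
Lender B: monthly rate = 4.75%/12 = 0.0039583; payment = 455,000 × 0.0039583 / (1 − (1+0.0039583)^−360) = $2,373.50.
Over 72 months: Lender A costs 72 × $3,998.64 + $6,825.00 = $294,727.08; Lender B costs 72 × $2,373.50 + $4,650.00 = $175,542.00.
Lender B is cheaper by $294,727.08 − $175,542.00 = $119,185.08.

Lender B by $119,185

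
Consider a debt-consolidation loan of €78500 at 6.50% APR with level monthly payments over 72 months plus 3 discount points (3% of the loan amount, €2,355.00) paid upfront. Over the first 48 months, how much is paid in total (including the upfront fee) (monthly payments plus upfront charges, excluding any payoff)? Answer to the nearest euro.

€65,695

Monthly rate = 6.5%/12 = 0.0054167; payment = 78,500 × 0.0054167 / (1 − (1+0.0054167)^−72) = €1,319.58.
Total outlay = 48 × €1,319.58 + €2,355.00 = €65,694.84.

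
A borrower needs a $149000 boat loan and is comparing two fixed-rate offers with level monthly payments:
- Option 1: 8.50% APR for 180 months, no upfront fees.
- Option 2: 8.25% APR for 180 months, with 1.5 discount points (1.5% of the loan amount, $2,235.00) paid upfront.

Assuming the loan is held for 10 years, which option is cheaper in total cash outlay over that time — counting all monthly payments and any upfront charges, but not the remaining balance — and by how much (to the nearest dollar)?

Option 2 by $375

Option 1: monthly rate = 8.5%/12 = 0.0070833; payment = 149,000 × 0.0070833 / (1 − (1+0.0070833)^−180) = $1,467.26.
Option 2: monthly rate = 8.25%/12 = 0.0068750; payment = 149,000 × 0.0068750 / (1 − (1+0.0068750)^−180) = $1,445.51.
Over 120 months: Option 1 costs 120 × $1,467.26 = $176,071.20; Option 2 costs 120 × $1,445.51 + $2,235.00 = $175,696.20.
Option 2 is cheaper by $176,071.20 − $175,696.20 = $375.00.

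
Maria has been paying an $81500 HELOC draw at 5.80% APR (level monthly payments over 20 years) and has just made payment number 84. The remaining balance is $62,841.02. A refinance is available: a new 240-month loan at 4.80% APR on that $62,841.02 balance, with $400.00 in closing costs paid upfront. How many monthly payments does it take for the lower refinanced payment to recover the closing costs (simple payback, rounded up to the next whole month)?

Current payment = 81,500 × 5.8%/12 / (1 − (1+0.0048333)^−240) = $574.53.
Refinanced payment = 62,841.02 × 0.0040000 / (1 − (1+0.0040000)^−240) = $407.81.
Monthly savings = $574.53 − $407.81 = $166.72.
Break-even = $400.00 / $166.72 = 2.40 → 3 months.

3 months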